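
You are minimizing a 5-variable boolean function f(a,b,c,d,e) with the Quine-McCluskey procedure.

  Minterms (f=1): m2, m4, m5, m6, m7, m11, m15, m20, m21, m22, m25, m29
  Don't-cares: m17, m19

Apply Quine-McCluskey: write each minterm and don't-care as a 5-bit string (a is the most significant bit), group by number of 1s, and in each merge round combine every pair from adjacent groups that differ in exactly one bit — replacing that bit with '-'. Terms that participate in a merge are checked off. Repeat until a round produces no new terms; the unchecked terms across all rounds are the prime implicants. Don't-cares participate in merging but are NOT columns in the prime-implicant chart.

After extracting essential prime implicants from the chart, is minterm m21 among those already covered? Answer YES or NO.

YES

Round 0: 00010✓ 00100✓ 00101✓ 00110✓ 00111✓ 01011✓ 01111✓ 10001✓ 10011✓ 10100✓ 10101✓ 10110✓ 11001✓ 11101✓
Round 1: -0100✓ -0101✓ -0110✓ 0-111 00-10 001-0✓ 001-1✓ 0010-✓ 0011-✓ 01-11 1-001✓ 1-101✓ 10-01✓ 100-1 101-0✓ 1010-✓ 11-01✓
Round 2: -01-0 -010- 001-- 1--01
PIs = {-01-0, -010-, 0-111, 00-10, 001--, 01-11, 1--01, 100-1}
Coverage chart:
  m2: 00-10 ←essential
  m4: -01-0,-010-,001--
  m5: -010-,001--
  m6: -01-0,00-10,001--
  m7: 0-111,001--
  m11: 01-11 ←essential
  m15: 0-111,01-11
  m20: -01-0,-010-
  m21: -010-,1--01
  m22: -01-0 ←essential
  m25: 1--01 ←essential
  m29: 1--01 ←essential
Essential: -01-0, 00-10, 01-11, 1--01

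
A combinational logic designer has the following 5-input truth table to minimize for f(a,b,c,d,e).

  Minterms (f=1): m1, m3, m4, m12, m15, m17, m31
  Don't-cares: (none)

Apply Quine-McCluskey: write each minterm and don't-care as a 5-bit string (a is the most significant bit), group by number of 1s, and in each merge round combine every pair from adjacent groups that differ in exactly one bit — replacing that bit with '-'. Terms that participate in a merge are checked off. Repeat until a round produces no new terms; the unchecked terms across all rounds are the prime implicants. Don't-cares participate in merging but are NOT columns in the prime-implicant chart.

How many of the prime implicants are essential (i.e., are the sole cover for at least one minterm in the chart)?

4

size-2^0 implicants → 00001(✓)  00011(✓)  00100(✓)  01100(✓)  01111(✓)  10001(✓)  11111(✓)
size-2^1 implicants → -0001  -1111  0-100  000-1
Unchecked terms (primes): -0001, -1111, 0-100, 000-1
Minterm coverage:
  m1 ⊆ -0001,000-1
  m3 ⊆ 000-1 [E]
  m4 ⊆ 0-100 [E]
  m12 ⊆ 0-100 [E]
  m15 ⊆ -1111 [E]
  m17 ⊆ -0001 [E]
  m31 ⊆ -1111 [E]
E = {-0001, -1111, 0-100, 000-1}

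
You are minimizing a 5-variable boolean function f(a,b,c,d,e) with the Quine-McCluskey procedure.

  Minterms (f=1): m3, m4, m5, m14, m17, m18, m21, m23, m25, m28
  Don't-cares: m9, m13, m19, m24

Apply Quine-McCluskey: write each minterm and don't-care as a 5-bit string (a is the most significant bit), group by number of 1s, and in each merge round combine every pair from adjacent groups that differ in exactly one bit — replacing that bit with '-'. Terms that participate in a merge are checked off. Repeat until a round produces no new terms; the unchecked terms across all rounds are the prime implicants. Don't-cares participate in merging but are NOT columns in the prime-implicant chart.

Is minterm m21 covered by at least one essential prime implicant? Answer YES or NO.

YES

size-2^0 implicants → 00011(✓)  00100(✓)  00101(✓)  01001(✓)  01101(✓)  01110  10001(✓)  10010(✓)  10011(✓)  10101(✓)  10111(✓)  11000(✓)  11001(✓)  11100(✓)
size-2^1 implicants → -0011  -0101  -1001  0-101  0010-  01-01  1-001  10-01(✓)  10-11(✓)  100-1(✓)  1001-  101-1(✓)  11-00  1100-
size-2^2 implicants → 10--1
Unchecked terms (primes): -0011, -0101, -1001, 0-101, 0010-, 01-01, 01110, 1-001, 10--1, 1001-, 11-00, 1100-
Minterm coverage:
  m3 ⊆ -0011 [E]
  m4 ⊆ 0010- [E]
  m5 ⊆ -0101,0-101,0010-
  m14 ⊆ 01110 [E]
  m17 ⊆ 1-001,10--1
  m18 ⊆ 1001- [E]
  m21 ⊆ -0101,10--1
  m23 ⊆ 10--1 [E]
  m25 ⊆ -1001,1-001,1100-
  m28 ⊆ 11-00 [E]
E = {-0011, 0010-, 01110, 10--1, 1001-, 11-00}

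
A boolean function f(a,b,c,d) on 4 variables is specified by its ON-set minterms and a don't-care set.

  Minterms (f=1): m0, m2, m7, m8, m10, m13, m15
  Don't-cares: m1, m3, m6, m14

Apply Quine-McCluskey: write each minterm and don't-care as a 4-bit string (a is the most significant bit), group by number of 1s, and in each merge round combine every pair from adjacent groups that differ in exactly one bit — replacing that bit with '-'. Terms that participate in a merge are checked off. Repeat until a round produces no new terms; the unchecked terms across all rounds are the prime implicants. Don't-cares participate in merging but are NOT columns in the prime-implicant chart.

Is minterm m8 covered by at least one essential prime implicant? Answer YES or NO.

size-2^0 implicants → 0000(✓)  0001(✓)  0010(✓)  0011(✓)  0110(✓)  0111(✓)  1000(✓)  1010(✓)  1101(✓)  1110(✓)  1111(✓)
size-2^1 implicants → -000(✓)  -010(✓)  -110(✓)  -111(✓)  0-10(✓)  0-11(✓)  00-0(✓)  00-1(✓)  000-(✓)  001-(✓)  011-(✓)  1-10(✓)  10-0(✓)  11-1  111-(✓)
size-2^2 implicants → --10  -0-0  -11-  0-1-  00--
Unchecked terms (primes): --10, -0-0, -11-, 0-1-, 00--, 11-1
Minterm coverage:
  m0 ⊆ -0-0,00--
  m2 ⊆ --10,-0-0,0-1-,00--
  m7 ⊆ -11-,0-1-
  m8 ⊆ -0-0 [E]
  m10 ⊆ --10,-0-0
  m13 ⊆ 11-1 [E]
  m15 ⊆ -11-,11-1
E = {-0-0, 11-1}

YES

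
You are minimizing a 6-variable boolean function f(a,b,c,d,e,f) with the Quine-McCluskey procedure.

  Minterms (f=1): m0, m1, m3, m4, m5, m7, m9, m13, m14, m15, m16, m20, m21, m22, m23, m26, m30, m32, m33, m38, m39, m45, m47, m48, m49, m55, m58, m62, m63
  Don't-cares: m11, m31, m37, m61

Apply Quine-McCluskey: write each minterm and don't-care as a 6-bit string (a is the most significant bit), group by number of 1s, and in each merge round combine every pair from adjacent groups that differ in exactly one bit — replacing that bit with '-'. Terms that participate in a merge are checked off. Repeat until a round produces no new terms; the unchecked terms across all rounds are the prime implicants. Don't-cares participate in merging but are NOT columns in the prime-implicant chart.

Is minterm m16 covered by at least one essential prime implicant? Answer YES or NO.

NO

Round 0: 000000✓ 000001✓ 000011✓ 000100✓ 000101✓ 000111✓ 001001✓ 001011✓ 001101✓ 001110✓ 001111✓ 010000✓ 010100✓ 010101✓ 010110✓ 010111✓ 011010✓ 011110✓ 011111✓ 100000✓ 100001✓ 100101✓ 100110✓ 100111✓ 101101✓ 101111✓ 110000✓ 110001✓ 110111✓ 111010✓ 111101✓ 111110✓ 111111✓
Round 1: -00000✓ -00001✓ -00101✓ -00111✓ -01101✓ -01111✓ -10000✓ -10111✓ -11010✓ -11110✓ -11111✓ 0-0000✓ 0-0100✓ 0-0101✓ 0-0111✓ 0-1110✓ 0-1111✓ 00-001✓ 00-011✓ 00-101✓ 00-111✓ 000-00✓ 000-01✓ 000-11✓ 0000-1✓ 00000-✓ 0001-1✓ 00010-✓ 001-01✓ 001-11✓ 0010-1✓ 0011-1✓ 00111-✓ 01-110✓ 01-111✓ 010-00✓ 0101-0✓ 0101-1✓ 01010-✓ 01011-✓ 011-10✓ 01111-✓ 1-0000✓ 1-0001✓ 1-0111✓ 1-1101✓ 1-1111✓ 10-101✓ 10-111✓ 100-01✓ 10000-✓ 1001-1✓ 10011- 1011-1✓ 11-111✓ 11000-✓ 111-10✓ 1111-1✓ 11111-✓
Round 2: --0000 --0111✓ --1111✓ -0-101✓ -0-111✓ -00-01 -0000- -001-1✓ -011-1✓ -1-111✓ -11-10 -1111- 0--111✓ 0-0-00 0-01-1 0-010- 0-111- 00--01✓ 00--11✓ 00-0-1✓ 00-1-1✓ 000--1✓ 000-0- 001--1✓ 01-11- 0101-- 1--111✓ 1-000- 1-11-1 10-1-1✓
Round 3: ---111 -0-1-1 00---1
PIs = {---111, --0000, -0-1-1, -00-01, -0000-, -11-10, -1111-, 0-0-00, 0-01-1, 0-010-, 0-111-, 00---1, 000-0-, 01-11-, 0101--, 1-000-, 1-11-1, 10011-}
Coverage chart:
  m0: --0000,-0000-,0-0-00,000-0-
  m1: -00-01,-0000-,00---1,000-0-
  m3: 00---1 ←essential
  m4: 0-0-00,0-010-,000-0-
  m5: -0-1-1,-00-01,0-01-1,0-010-,00---1,000-0-
  m7: ---111,-0-1-1,0-01-1,00---1
  m9: 00---1 ←essential
  m13: -0-1-1,00---1
  m14: 0-111- ←essential
  m15: ---111,-0-1-1,0-111-,00---1
  m16: --0000,0-0-00
  m20: 0-0-00,0-010-,0101--
  m21: 0-01-1,0-010-,0101--
  m22: 01-11-,0101--
  m23: ---111,0-01-1,01-11-,0101--
  m26: -11-10 ←essential
  m30: -11-10,-1111-,0-111-,01-11-
  m32: --0000,-0000-,1-000-
  m33: -00-01,-0000-,1-000-
  m38: 10011- ←essential
  m39: ---111,-0-1-1,10011-
  m45: -0-1-1,1-11-1
  m47: ---111,-0-1-1,1-11-1
  m48: --0000,1-000-
  m49: 1-000- ←essential
  m55: ---111 ←essential
  m58: -11-10 ←essential
  m62: -11-10,-1111-
  m63: ---111,-1111-,1-11-1
Essential: ---111, -11-10, 0-111-, 00---1, 1-000-, 10011-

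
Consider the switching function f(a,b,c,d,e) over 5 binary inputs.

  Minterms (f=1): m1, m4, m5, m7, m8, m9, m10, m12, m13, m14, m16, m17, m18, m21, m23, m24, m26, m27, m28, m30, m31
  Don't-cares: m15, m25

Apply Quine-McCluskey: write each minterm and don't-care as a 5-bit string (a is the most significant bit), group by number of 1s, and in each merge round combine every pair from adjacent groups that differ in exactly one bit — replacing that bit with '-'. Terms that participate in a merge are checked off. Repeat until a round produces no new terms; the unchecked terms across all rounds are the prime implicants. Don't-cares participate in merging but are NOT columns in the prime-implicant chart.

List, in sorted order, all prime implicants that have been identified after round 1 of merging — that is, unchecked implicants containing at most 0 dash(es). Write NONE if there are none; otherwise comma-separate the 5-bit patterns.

NONE

Round 0: 00001✓ 00100✓ 00101✓ 00111✓ 01000✓ 01001✓ 01010✓ 01100✓ 01101✓ 01110✓ 01111✓ 10000✓ 10001✓ 10010✓ 10101✓ 10111✓ 11000✓ 11001✓ 11010✓ 11011✓ 11100✓ 11110✓ 11111✓
Round 1: -0001✓ -0101✓ -0111✓ -1000✓ -1001✓ -1010✓ -1100✓ -1110✓ -1111✓ 0-001✓ 0-100✓ 0-101✓ 0-111✓ 00-01✓ 001-1✓ 0010-✓ 01-00✓ 01-01✓ 01-10✓ 010-0✓ 0100-✓ 011-0✓ 011-1✓ 0110-✓ 0111-✓ 1-000✓ 1-001✓ 1-010✓ 1-111✓ 10-01✓ 100-0✓ 1000-✓ 101-1✓ 11-00✓ 11-10✓ 11-11✓ 110-0✓ 110-1✓ 1100-✓ 1101-✓ 111-0✓ 1111-✓
Round 2: --001 --111 -0-01 -01-1 -1-00✓ -1-10✓ -10-0✓ -100- -11-0✓ -111- 0--01 0-1-1 0-10- 01--0✓ 01-0- 011-- 1-0-0 1-00- 11--0✓ 11-1- 110--
Round 3: -1--0
PIs = {--001, --111, -0-01, -01-1, -1--0, -100-, -111-, 0--01, 0-1-1, 0-10-, 01-0-, 011--, 1-0-0, 1-00-, 11-1-, 110--}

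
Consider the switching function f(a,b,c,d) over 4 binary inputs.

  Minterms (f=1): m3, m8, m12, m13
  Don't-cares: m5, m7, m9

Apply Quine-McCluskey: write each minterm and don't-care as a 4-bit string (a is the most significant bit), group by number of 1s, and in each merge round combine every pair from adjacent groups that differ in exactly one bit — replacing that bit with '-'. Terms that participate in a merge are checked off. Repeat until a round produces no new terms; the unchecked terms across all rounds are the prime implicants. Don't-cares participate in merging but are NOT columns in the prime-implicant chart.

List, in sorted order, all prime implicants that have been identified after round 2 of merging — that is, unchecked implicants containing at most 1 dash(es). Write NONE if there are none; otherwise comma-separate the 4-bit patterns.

Round 0: 0011✓ 0101✓ 0111✓ 1000✓ 1001✓ 1100✓ 1101✓
Round 1: -101 0-11 01-1 1-00✓ 1-01✓ 100-✓ 110-✓
Round 2: 1-0-
PIs = {-101, 0-11, 01-1, 1-0-}

-101, 0-11, 01-1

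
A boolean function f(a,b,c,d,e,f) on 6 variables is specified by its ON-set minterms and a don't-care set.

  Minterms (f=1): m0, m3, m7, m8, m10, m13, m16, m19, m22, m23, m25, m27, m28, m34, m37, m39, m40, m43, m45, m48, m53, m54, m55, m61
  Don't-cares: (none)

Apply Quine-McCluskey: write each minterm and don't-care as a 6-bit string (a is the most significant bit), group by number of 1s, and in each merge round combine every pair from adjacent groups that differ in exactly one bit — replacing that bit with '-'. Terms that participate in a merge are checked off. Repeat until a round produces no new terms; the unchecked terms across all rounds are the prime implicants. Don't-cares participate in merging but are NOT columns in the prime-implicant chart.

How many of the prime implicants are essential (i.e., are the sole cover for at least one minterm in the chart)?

size-2^0 implicants → 000000(✓)  000011(✓)  000111(✓)  001000(✓)  001010(✓)  001101(✓)  010000(✓)  010011(✓)  010110(✓)  010111(✓)  011001(✓)  011011(✓)  011100  100010  100101(✓)  100111(✓)  101000(✓)  101011  101101(✓)  110000(✓)  110101(✓)  110110(✓)  110111(✓)  111101(✓)
size-2^1 implicants → -00111(✓)  -01000  -01101  -10000  -10110(✓)  -10111(✓)  0-0000  0-0011(✓)  0-0111(✓)  00-000  000-11(✓)  0010-0  01-011  010-11(✓)  01011-(✓)  0110-1  1-0101(✓)  1-0111(✓)  1-1101(✓)  10-101(✓)  1001-1(✓)  11-101(✓)  1101-1(✓)  11011-(✓)
size-2^2 implicants → --0111  -1011-  0-0-11  1--101  1-01-1
Unchecked terms (primes): --0111, -01000, -01101, -10000, -1011-, 0-0-11, 0-0000, 00-000, 0010-0, 01-011, 0110-1, 011100, 1--101, 1-01-1, 100010, 101011
Minterm coverage:
  m0 ⊆ 0-0000,00-000
  m3 ⊆ 0-0-11 [E]
  m7 ⊆ --0111,0-0-11
  m8 ⊆ -01000,00-000,0010-0
  m10 ⊆ 0010-0 [E]
  m13 ⊆ -01101 [E]
  m16 ⊆ -10000,0-0000
  m19 ⊆ 0-0-11,01-011
  m22 ⊆ -1011- [E]
  m23 ⊆ --0111,-1011-,0-0-11
  m25 ⊆ 0110-1 [E]
  m27 ⊆ 01-011,0110-1
  m28 ⊆ 011100 [E]
  m34 ⊆ 100010 [E]
  m37 ⊆ 1--101,1-01-1
  m39 ⊆ --0111,1-01-1
  m40 ⊆ -01000 [E]
  m43 ⊆ 101011 [E]
  m45 ⊆ -01101,1--101
  m48 ⊆ -10000 [E]
  m53 ⊆ 1--101,1-01-1
  m54 ⊆ -1011- [E]
  m55 ⊆ --0111,-1011-,1-01-1
  m61 ⊆ 1--101 [E]
E = {-01000, -01101, -10000, -1011-, 0-0-11, 0010-0, 0110-1, 011100, 1--101, 100010, 101011}

11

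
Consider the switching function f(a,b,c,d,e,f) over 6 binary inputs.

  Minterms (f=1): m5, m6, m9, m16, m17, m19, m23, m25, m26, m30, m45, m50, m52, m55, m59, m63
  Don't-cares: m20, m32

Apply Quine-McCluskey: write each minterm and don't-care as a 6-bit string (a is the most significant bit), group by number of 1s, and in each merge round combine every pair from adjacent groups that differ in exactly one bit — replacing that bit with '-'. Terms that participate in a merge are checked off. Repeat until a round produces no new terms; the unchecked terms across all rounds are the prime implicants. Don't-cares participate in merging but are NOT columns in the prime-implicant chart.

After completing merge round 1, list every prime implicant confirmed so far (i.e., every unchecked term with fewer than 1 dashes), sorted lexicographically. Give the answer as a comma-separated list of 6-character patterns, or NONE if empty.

000101, 000110, 100000, 101101, 110010

size-2^0 implicants → 000101  000110  001001(✓)  010000(✓)  010001(✓)  010011(✓)  010100(✓)  010111(✓)  011001(✓)  011010(✓)  011110(✓)  100000  101101  110010  110100(✓)  110111(✓)  111011(✓)  111111(✓)
size-2^1 implicants → -10100  -10111  0-1001  01-001  010-00  010-11  0100-1  01000-  011-10  11-111  111-11
Unchecked terms (primes): -10100, -10111, 0-1001, 000101, 000110, 01-001, 010-00, 010-11, 0100-1, 01000-, 011-10, 100000, 101101, 11-111, 110010, 111-11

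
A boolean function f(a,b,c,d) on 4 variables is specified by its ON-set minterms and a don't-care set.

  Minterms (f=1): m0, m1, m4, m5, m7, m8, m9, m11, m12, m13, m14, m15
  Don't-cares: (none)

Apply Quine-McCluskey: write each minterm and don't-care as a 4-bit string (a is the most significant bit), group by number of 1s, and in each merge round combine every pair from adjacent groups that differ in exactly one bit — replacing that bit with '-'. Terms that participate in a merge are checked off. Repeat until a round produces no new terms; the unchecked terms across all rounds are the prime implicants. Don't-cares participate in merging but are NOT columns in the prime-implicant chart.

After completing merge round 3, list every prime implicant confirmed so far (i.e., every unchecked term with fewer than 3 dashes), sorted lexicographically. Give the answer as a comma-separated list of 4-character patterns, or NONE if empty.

-1-1, 1--1, 11--

Round 0: 0000✓ 0001✓ 0100✓ 0101✓ 0111✓ 1000✓ 1001✓ 1011✓ 1100✓ 1101✓ 1110✓ 1111✓
Round 1: -000✓ -001✓ -100✓ -101✓ -111✓ 0-00✓ 0-01✓ 000-✓ 01-1✓ 010-✓ 1-00✓ 1-01✓ 1-11✓ 10-1✓ 100-✓ 11-0✓ 11-1✓ 110-✓ 111-✓
Round 2: --00✓ --01✓ -00-✓ -1-1 -10-✓ 0-0-✓ 1--1 1-0-✓ 11--
Round 3: --0-
PIs = {--0-, -1-1, 1--1, 11--}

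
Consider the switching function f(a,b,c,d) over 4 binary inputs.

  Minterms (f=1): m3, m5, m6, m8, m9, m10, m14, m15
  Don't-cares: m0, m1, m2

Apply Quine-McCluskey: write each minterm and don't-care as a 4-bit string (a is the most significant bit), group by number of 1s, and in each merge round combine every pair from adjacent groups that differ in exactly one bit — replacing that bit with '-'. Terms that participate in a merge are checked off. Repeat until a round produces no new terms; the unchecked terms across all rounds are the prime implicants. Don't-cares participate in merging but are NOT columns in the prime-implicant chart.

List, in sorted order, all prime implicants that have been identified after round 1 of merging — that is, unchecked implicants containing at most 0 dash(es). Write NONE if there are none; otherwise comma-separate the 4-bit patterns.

[col 0] 0000*, 0001*, 0010*, 0011*, 0101*, 0110*, 1000*, 1001*, 1010*, 1110*, 1111*
[col 1] -000*, -001*, -010*, -110*, 0-01, 0-10*, 00-0*, 00-1*, 000-*, 001-*, 1-10*, 10-0*, 100-*, 111-
[col 2] --10, -0-0, -00-, 00--
Prime implicants: --10, -0-0, -00-, 0-01, 00--, 111-

NONE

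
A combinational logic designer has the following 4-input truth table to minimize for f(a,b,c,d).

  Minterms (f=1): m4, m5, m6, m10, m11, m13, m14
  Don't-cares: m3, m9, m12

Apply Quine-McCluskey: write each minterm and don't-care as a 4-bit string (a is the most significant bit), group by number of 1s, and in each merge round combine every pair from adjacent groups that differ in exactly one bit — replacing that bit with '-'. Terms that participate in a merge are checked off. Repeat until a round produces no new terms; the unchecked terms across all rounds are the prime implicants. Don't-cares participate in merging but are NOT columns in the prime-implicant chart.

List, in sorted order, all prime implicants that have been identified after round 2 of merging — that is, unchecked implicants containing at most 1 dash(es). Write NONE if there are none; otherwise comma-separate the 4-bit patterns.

[col 0] 0011*, 0100*, 0101*, 0110*, 1001*, 1010*, 1011*, 1100*, 1101*, 1110*
[col 1] -011, -100*, -101*, -110*, 01-0*, 010-*, 1-01, 1-10, 10-1, 101-, 11-0*, 110-*
[col 2] -1-0, -10-
Prime implicants: -011, -1-0, -10-, 1-01, 1-10, 10-1, 101-

-011, 1-01, 1-10, 10-1, 101-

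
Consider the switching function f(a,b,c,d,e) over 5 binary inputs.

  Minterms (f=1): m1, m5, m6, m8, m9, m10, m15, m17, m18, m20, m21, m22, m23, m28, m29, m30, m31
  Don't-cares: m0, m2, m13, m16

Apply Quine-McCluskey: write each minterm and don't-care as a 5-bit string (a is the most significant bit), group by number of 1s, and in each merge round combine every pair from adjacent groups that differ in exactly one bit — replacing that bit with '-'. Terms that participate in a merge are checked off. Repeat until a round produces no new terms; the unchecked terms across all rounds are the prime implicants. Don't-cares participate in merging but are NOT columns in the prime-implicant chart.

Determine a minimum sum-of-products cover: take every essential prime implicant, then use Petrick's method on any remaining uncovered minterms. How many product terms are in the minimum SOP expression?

[col 0] 00000*, 00001*, 00010*, 00101*, 00110*, 01000*, 01001*, 01010*, 01101*, 01111*, 10000*, 10001*, 10010*, 10100*, 10101*, 10110*, 10111*, 11100*, 11101*, 11110*, 11111*
[col 1] -0000*, -0001*, -0010*, -0101*, -0110*, -1101*, -1111*, 0-000*, 0-001*, 0-010*, 0-101*, 00-01*, 00-10*, 000-0*, 0000-*, 01-01*, 010-0*, 0100-*, 011-1*, 1-100*, 1-101*, 1-110*, 1-111*, 10-00*, 10-01*, 10-10*, 100-0*, 1000-*, 101-0*, 101-1*, 1010-*, 1011-*, 111-0*, 111-1*, 1110-*, 1111-*
[col 2] --101, -0-01, -0-10, -00-0, -000-, -11-1, 0--01, 0-0-0, 0-00-, 1-1-0*, 1-1-1*, 1-10-*, 1-11-*, 10--0, 10-0-, 101--*, 111--*
[col 3] 1-1--
Prime implicants: --101, -0-01, -0-10, -00-0, -000-, -11-1, 0--01, 0-0-0, 0-00-, 1-1--, 10--0, 10-0-
PI chart (minterm → PIs covering it):
  1 | -0-01,-000-,0--01,0-00-
  5 | --101,-0-01,0--01
  6 | -0-10  (sole → essential)
  8 | 0-0-0,0-00-
  9 | 0--01,0-00-
  10 | 0-0-0  (sole → essential)
  15 | -11-1  (sole → essential)
  17 | -0-01,-000-,10-0-
  18 | -0-10,-00-0,10--0
  20 | 1-1--,10--0,10-0-
  21 | --101,-0-01,1-1--,10-0-
  22 | -0-10,1-1--,10--0
  23 | 1-1--  (sole → essential)
  28 | 1-1--  (sole → essential)
  29 | --101,-11-1,1-1--
  30 | 1-1--  (sole → essential)
  31 | -11-1,1-1--
Essential prime implicants: -0-10, -11-1, 0-0-0, 1-1--
Petrick residual → -0-01, 0--01
Minimum SOP uses 6 PIs: b'd'e + b'de' + bce + a'd'e + a'c'e' + ac

6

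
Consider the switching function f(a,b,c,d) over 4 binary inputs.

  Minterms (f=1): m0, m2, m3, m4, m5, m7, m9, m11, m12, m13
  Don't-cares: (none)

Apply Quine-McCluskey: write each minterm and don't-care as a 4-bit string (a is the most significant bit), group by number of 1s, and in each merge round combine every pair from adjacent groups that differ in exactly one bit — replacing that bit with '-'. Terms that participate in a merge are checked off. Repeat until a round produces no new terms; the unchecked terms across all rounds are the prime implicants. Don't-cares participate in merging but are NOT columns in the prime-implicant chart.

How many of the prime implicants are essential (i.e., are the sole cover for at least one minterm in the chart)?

Round 0: 0000✓ 0010✓ 0011✓ 0100✓ 0101✓ 0111✓ 1001✓ 1011✓ 1100✓ 1101✓
Round 1: -011 -100✓ -101✓ 0-00 0-11 00-0 001- 01-1 010-✓ 1-01 10-1 110-✓
Round 2: -10-
PIs = {-011, -10-, 0-00, 0-11, 00-0, 001-, 01-1, 1-01, 10-1}
Coverage chart:
  m0: 0-00,00-0
  m2: 00-0,001-
  m3: -011,0-11,001-
  m4: -10-,0-00
  m5: -10-,01-1
  m7: 0-11,01-1
  m9: 1-01,10-1
  m11: -011,10-1
  m12: -10- ←essential
  m13: -10-,1-01
Essential: -10-

1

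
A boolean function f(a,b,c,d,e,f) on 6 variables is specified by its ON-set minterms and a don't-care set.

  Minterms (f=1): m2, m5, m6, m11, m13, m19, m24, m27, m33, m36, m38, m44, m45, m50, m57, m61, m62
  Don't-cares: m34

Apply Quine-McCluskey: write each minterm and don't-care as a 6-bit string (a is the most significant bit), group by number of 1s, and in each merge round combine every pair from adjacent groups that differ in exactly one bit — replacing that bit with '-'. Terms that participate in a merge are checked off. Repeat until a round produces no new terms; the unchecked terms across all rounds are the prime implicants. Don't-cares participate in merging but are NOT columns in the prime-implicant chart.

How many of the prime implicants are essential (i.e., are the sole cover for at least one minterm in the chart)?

9

[col 0] 000010*, 000101*, 000110*, 001011*, 001101*, 010011*, 011000, 011011*, 100001, 100010*, 100100*, 100110*, 101100*, 101101*, 110010*, 111001*, 111101*, 111110
[col 1] -00010*, -00110*, -01101, 0-1011, 00-101, 000-10*, 01-011, 1-0010, 1-1101, 10-100, 100-10*, 1001-0, 10110-, 111-01
[col 2] -00-10
Prime implicants: -00-10, -01101, 0-1011, 00-101, 01-011, 011000, 1-0010, 1-1101, 10-100, 100001, 1001-0, 10110-, 111-01, 111110
PI chart (minterm → PIs covering it):
  2 | -00-10  (sole → essential)
  5 | 00-101  (sole → essential)
  6 | -00-10  (sole → essential)
  11 | 0-1011  (sole → essential)
  13 | -01101,00-101
  19 | 01-011  (sole → essential)
  24 | 011000  (sole → essential)
  27 | 0-1011,01-011
  33 | 100001  (sole → essential)
  36 | 10-100,1001-0
  38 | -00-10,1001-0
  44 | 10-100,10110-
  45 | -01101,1-1101,10110-
  50 | 1-0010  (sole → essential)
  57 | 111-01  (sole → essential)
  61 | 1-1101,111-01
  62 | 111110  (sole → essential)
Essential prime implicants: -00-10, 0-1011, 00-101, 01-011, 011000, 1-0010, 100001, 111-01, 111110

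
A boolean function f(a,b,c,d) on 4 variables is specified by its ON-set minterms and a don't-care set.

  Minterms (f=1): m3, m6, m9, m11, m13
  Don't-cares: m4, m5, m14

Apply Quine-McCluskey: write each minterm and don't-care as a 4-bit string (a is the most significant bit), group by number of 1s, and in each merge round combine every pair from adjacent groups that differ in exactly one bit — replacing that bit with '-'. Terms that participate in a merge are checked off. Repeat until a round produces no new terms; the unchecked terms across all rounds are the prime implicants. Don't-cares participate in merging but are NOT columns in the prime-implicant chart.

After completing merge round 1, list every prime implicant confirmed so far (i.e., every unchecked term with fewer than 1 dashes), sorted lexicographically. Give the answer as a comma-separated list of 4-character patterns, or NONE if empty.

NONE

[col 0] 0011*, 0100*, 0101*, 0110*, 1001*, 1011*, 1101*, 1110*
[col 1] -011, -101, -110, 01-0, 010-, 1-01, 10-1
Prime implicants: -011, -101, -110, 01-0, 010-, 1-01, 10-1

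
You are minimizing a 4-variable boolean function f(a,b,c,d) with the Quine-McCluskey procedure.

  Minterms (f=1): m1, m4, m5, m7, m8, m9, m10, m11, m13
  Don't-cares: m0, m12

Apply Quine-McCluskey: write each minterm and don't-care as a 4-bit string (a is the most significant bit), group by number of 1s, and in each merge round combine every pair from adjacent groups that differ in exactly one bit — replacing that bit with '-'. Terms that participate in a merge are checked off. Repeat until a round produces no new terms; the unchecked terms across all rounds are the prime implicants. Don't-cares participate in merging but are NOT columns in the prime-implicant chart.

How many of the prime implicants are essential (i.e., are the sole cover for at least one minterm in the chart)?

3

[col 0] 0000*, 0001*, 0100*, 0101*, 0111*, 1000*, 1001*, 1010*, 1011*, 1100*, 1101*
[col 1] -000*, -001*, -100*, -101*, 0-00*, 0-01*, 000-*, 01-1, 010-*, 1-00*, 1-01*, 10-0*, 10-1*, 100-*, 101-*, 110-*
[col 2] --00*, --01*, -00-*, -10-*, 0-0-*, 1-0-*, 10--
[col 3] --0-
Prime implicants: --0-, 01-1, 10--
PI chart (minterm → PIs covering it):
  1 | --0-  (sole → essential)
  4 | --0-  (sole → essential)
  5 | --0-,01-1
  7 | 01-1  (sole → essential)
  8 | --0-,10--
  9 | --0-,10--
  10 | 10--  (sole → essential)
  11 | 10--  (sole → essential)
  13 | --0-  (sole → essential)
Essential prime implicants: --0-, 01-1, 10--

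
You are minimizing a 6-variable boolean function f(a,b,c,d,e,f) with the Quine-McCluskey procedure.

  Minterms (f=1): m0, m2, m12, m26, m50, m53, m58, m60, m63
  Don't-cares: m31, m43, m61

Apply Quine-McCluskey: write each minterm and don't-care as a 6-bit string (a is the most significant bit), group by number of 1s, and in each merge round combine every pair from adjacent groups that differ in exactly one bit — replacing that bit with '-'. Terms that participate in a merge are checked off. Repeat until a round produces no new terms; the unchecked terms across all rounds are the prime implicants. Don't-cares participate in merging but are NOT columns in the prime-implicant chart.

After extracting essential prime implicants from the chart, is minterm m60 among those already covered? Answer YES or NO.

YES

Round 0: 000000✓ 000010✓ 001100 011010✓ 011111✓ 101011 110010✓ 110101✓ 111010✓ 111100✓ 111101✓ 111111✓
Round 1: -11010 -11111 0000-0 11-010 11-101 1111-1 11110-
PIs = {-11010, -11111, 0000-0, 001100, 101011, 11-010, 11-101, 1111-1, 11110-}
Coverage chart:
  m0: 0000-0 ←essential
  m2: 0000-0 ←essential
  m12: 001100 ←essential
  m26: -11010 ←essential
  m50: 11-010 ←essential
  m53: 11-101 ←essential
  m58: -11010,11-010
  m60: 11110- ←essential
  m63: -11111,1111-1
Essential: -11010, 0000-0, 001100, 11-010, 11-101, 11110-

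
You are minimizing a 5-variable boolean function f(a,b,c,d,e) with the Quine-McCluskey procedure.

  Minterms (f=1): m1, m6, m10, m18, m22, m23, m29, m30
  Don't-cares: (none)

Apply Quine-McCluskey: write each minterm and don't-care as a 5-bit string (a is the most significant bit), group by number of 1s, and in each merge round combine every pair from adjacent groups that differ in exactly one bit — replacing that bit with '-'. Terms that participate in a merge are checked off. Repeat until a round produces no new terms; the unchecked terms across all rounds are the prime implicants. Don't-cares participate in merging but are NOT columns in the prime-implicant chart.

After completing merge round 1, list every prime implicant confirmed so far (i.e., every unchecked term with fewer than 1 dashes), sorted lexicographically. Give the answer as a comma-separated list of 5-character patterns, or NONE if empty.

00001, 01010, 11101

Round 0: 00001 00110✓ 01010 10010✓ 10110✓ 10111✓ 11101 11110✓
Round 1: -0110 1-110 10-10 1011-
PIs = {-0110, 00001, 01010, 1-110, 10-10, 1011-, 11101}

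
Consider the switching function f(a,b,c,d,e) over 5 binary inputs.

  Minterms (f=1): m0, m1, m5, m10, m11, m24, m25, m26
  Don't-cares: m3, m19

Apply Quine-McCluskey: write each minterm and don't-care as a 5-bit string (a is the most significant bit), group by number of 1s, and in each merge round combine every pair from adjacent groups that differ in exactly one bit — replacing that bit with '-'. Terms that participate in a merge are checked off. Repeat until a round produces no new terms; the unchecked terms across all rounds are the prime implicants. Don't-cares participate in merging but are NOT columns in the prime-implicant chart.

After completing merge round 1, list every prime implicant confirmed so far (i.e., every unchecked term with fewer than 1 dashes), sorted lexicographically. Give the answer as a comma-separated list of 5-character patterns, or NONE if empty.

Round 0: 00000✓ 00001✓ 00011✓ 00101✓ 01010✓ 01011✓ 10011✓ 11000✓ 11001✓ 11010✓
Round 1: -0011 -1010 0-011 00-01 000-1 0000- 0101- 110-0 1100-
PIs = {-0011, -1010, 0-011, 00-01, 000-1, 0000-, 0101-, 110-0, 1100-}

NONE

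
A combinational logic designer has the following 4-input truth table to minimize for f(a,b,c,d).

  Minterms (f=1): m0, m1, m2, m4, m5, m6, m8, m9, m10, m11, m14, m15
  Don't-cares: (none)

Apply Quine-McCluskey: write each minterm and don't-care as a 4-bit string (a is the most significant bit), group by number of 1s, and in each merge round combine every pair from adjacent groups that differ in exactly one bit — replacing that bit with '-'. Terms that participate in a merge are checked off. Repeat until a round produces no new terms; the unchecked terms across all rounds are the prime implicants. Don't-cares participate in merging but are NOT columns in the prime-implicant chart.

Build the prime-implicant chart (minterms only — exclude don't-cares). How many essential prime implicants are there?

size-2^0 implicants → 0000(✓)  0001(✓)  0010(✓)  0100(✓)  0101(✓)  0110(✓)  1000(✓)  1001(✓)  1010(✓)  1011(✓)  1110(✓)  1111(✓)
size-2^1 implicants → -000(✓)  -001(✓)  -010(✓)  -110(✓)  0-00(✓)  0-01(✓)  0-10(✓)  00-0(✓)  000-(✓)  01-0(✓)  010-(✓)  1-10(✓)  1-11(✓)  10-0(✓)  10-1(✓)  100-(✓)  101-(✓)  111-(✓)
size-2^2 implicants → --10  -0-0  -00-  0--0  0-0-  1-1-  10--
Unchecked terms (primes): --10, -0-0, -00-, 0--0, 0-0-, 1-1-, 10--
Minterm coverage:
  m0 ⊆ -0-0,-00-,0--0,0-0-
  m1 ⊆ -00-,0-0-
  m2 ⊆ --10,-0-0,0--0
  m4 ⊆ 0--0,0-0-
  m5 ⊆ 0-0- [E]
  m6 ⊆ --10,0--0
  m8 ⊆ -0-0,-00-,10--
  m9 ⊆ -00-,10--
  m10 ⊆ --10,-0-0,1-1-,10--
  m11 ⊆ 1-1-,10--
  m14 ⊆ --10,1-1-
  m15 ⊆ 1-1- [E]
E = {0-0-, 1-1-}

2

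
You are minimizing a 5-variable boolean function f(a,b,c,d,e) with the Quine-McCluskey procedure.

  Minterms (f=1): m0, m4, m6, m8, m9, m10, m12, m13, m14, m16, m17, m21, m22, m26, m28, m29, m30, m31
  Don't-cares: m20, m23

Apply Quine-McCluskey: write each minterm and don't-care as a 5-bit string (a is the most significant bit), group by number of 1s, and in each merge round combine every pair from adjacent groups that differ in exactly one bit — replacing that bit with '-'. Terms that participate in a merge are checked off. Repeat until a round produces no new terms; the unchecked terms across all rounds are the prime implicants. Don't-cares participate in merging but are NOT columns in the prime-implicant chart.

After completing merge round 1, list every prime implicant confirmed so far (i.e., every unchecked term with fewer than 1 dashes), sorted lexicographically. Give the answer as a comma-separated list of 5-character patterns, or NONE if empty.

NONE

size-2^0 implicants → 00000(✓)  00100(✓)  00110(✓)  01000(✓)  01001(✓)  01010(✓)  01100(✓)  01101(✓)  01110(✓)  10000(✓)  10001(✓)  10100(✓)  10101(✓)  10110(✓)  10111(✓)  11010(✓)  11100(✓)  11101(✓)  11110(✓)  11111(✓)
size-2^1 implicants → -0000(✓)  -0100(✓)  -0110(✓)  -1010(✓)  -1100(✓)  -1101(✓)  -1110(✓)  0-000(✓)  0-100(✓)  0-110(✓)  00-00(✓)  001-0(✓)  01-00(✓)  01-01(✓)  01-10(✓)  010-0(✓)  0100-(✓)  011-0(✓)  0110-(✓)  1-100(✓)  1-101(✓)  1-110(✓)  1-111(✓)  10-00(✓)  10-01(✓)  1000-(✓)  101-0(✓)  101-1(✓)  1010-(✓)  1011-(✓)  11-10(✓)  111-0(✓)  111-1(✓)  1110-(✓)  1111-(✓)
size-2^2 implicants → --100(✓)  --110(✓)  -0-00  -01-0(✓)  -1-10  -11-0(✓)  -110-  0--00  0-1-0(✓)  01--0  01-0-  1-1-0(✓)  1-1-1(✓)  1-10-(✓)  1-11-(✓)  10-0-  101--(✓)  111--(✓)
size-2^3 implicants → --1-0  1-1--
Unchecked terms (primes): --1-0, -0-00, -1-10, -110-, 0--00, 01--0, 01-0-, 1-1--, 10-0-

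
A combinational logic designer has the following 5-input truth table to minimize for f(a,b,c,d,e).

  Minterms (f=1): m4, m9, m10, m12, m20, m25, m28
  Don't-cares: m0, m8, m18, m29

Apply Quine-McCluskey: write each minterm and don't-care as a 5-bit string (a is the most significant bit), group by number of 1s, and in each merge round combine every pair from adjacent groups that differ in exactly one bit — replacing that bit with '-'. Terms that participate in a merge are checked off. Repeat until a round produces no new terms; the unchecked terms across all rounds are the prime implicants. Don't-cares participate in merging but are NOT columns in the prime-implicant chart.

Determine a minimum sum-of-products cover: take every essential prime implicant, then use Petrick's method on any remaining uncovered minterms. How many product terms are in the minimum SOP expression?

[col 0] 00000*, 00100*, 01000*, 01001*, 01010*, 01100*, 10010, 10100*, 11001*, 11100*, 11101*
[col 1] -0100*, -1001, -1100*, 0-000*, 0-100*, 00-00*, 01-00*, 010-0, 0100-, 1-100*, 11-01, 1110-
[col 2] --100, 0--00
Prime implicants: --100, -1001, 0--00, 010-0, 0100-, 10010, 11-01, 1110-
PI chart (minterm → PIs covering it):
  4 | --100,0--00
  9 | -1001,0100-
  10 | 010-0  (sole → essential)
  12 | --100,0--00
  20 | --100  (sole → essential)
  25 | -1001,11-01
  28 | --100,1110-
Essential prime implicants: --100, 010-0
Petrick residual → -1001
Minimum SOP uses 3 PIs: cd'e' + bc'd'e + a'bc'e'

3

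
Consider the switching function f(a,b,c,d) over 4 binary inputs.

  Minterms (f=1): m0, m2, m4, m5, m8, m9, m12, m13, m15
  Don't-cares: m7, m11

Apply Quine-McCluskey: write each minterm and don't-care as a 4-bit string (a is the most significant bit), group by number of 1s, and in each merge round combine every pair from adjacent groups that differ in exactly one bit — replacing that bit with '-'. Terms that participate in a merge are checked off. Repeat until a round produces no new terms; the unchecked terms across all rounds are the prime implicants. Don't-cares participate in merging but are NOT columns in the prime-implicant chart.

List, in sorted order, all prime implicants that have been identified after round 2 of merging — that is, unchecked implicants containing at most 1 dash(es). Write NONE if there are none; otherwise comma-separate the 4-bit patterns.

size-2^0 implicants → 0000(✓)  0010(✓)  0100(✓)  0101(✓)  0111(✓)  1000(✓)  1001(✓)  1011(✓)  1100(✓)  1101(✓)  1111(✓)
size-2^1 implicants → -000(✓)  -100(✓)  -101(✓)  -111(✓)  0-00(✓)  00-0  01-1(✓)  010-(✓)  1-00(✓)  1-01(✓)  1-11(✓)  10-1(✓)  100-(✓)  11-1(✓)  110-(✓)
size-2^2 implicants → --00  -1-1  -10-  1--1  1-0-
Unchecked terms (primes): --00, -1-1, -10-, 00-0, 1--1, 1-0-

00-0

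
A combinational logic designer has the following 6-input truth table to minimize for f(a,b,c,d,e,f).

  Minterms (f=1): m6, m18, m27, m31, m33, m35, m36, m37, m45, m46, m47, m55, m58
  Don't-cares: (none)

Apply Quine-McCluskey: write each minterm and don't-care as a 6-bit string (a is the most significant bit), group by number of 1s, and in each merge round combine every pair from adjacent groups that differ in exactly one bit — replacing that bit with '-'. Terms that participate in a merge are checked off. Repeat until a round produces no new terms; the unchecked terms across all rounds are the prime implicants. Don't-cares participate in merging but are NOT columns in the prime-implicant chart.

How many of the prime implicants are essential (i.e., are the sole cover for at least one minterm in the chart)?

8

Round 0: 000110 010010 011011✓ 011111✓ 100001✓ 100011✓ 100100✓ 100101✓ 101101✓ 101110✓ 101111✓ 110111 111010
Round 1: 011-11 10-101 100-01 1000-1 10010- 1011-1 10111-
PIs = {000110, 010010, 011-11, 10-101, 100-01, 1000-1, 10010-, 1011-1, 10111-, 110111, 111010}
Coverage chart:
  m6: 000110 ←essential
  m18: 010010 ←essential
  m27: 011-11 ←essential
  m31: 011-11 ←essential
  m33: 100-01,1000-1
  m35: 1000-1 ←essential
  m36: 10010- ←essential
  m37: 10-101,100-01,10010-
  m45: 10-101,1011-1
  m46: 10111- ←essential
  m47: 1011-1,10111-
  m55: 110111 ←essential
  m58: 111010 ←essential
Essential: 000110, 010010, 011-11, 1000-1, 10010-, 10111-, 110111, 111010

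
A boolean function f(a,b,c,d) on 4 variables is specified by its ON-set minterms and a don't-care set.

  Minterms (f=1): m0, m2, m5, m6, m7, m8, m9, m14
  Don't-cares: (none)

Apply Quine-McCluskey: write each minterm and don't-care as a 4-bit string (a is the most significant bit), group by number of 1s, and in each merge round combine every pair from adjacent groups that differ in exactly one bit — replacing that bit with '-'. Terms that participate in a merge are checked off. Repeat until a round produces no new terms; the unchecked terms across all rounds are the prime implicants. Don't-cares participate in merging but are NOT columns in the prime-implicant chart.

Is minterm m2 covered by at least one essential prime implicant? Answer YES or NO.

NO

size-2^0 implicants → 0000(✓)  0010(✓)  0101(✓)  0110(✓)  0111(✓)  1000(✓)  1001(✓)  1110(✓)
size-2^1 implicants → -000  -110  0-10  00-0  01-1  011-  100-
Unchecked terms (primes): -000, -110, 0-10, 00-0, 01-1, 011-, 100-
Minterm coverage:
  m0 ⊆ -000,00-0
  m2 ⊆ 0-10,00-0
  m5 ⊆ 01-1 [E]
  m6 ⊆ -110,0-10,011-
  m7 ⊆ 01-1,011-
  m8 ⊆ -000,100-
  m9 ⊆ 100- [E]
  m14 ⊆ -110 [E]
E = {-110, 01-1, 100-}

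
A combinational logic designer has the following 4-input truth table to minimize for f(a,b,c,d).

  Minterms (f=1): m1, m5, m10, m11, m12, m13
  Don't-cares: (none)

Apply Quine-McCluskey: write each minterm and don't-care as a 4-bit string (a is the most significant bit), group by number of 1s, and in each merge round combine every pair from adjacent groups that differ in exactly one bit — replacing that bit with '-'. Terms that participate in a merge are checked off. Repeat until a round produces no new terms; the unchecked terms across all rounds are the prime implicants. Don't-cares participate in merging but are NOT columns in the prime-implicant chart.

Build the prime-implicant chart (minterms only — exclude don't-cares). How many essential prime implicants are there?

Round 0: 0001✓ 0101✓ 1010✓ 1011✓ 1100✓ 1101✓
Round 1: -101 0-01 101- 110-
PIs = {-101, 0-01, 101-, 110-}
Coverage chart:
  m1: 0-01 ←essential
  m5: -101,0-01
  m10: 101- ←essential
  m11: 101- ←essential
  m12: 110- ←essential
  m13: -101,110-
Essential: 0-01, 101-, 110-

3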